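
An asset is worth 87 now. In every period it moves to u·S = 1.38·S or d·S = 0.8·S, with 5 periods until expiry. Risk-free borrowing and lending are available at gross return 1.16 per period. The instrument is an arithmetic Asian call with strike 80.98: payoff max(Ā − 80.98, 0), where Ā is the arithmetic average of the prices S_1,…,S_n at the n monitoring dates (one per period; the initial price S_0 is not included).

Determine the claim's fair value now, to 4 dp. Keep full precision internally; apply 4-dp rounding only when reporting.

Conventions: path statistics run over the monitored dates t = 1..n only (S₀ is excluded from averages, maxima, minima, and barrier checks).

Risk-neutral up-probability p* = (R−d)/(u−d) = (1.16−0.8)/(1.38−0.8) = 0.6207; the claim prices as the p*-weighted sum of path payoffs discounted by R^5.
Enumerate all 2^5 = 32 price paths (U = up ×1.38, D = down ×0.8); each path with k up-moves has probability p*^k·(1−p*)^(5−k).
DDDDD: Ā=46.7935, payoff=0.0000, prob=0.007852
UDDDD: Ā=80.7187, payoff=0.0000, prob=0.012849
DUDDD: Ā=70.6267, payoff=0.0000, prob=0.012849
UUDDD: Ā=121.8311, payoff=40.8511, prob=0.021025
DDUDD: Ā=62.5531, payoff=0.0000, prob=0.012849
UDUDD: Ā=107.9042, payoff=26.9242, prob=0.021025
DUUDD: Ā=97.8122, payoff=16.8322, prob=0.021025
UUUDD: Ā=168.7260, payoff=87.7460, prob=0.034404
DDDUD: Ā=56.0943, payoff=0.0000, prob=0.012849
UDDUD: Ā=96.7626, payoff=15.7826, prob=0.021025
DUDUD: Ā=86.6706, payoff=5.6906, prob=0.021025
UUDUD: Ā=149.5068, payoff=68.5268, prob=0.034404
DDUUD: Ā=78.5970, payoff=0.0000, prob=0.021025
UDUUD: Ā=135.5798, payoff=54.5998, prob=0.034404
DUUUD: Ā=125.4878, payoff=44.5078, prob=0.034404
UUUUD: Ā=216.4665, payoff=135.4865, prob=0.056298
DDDDU: Ā=50.9272, payoff=0.0000, prob=0.012849
UDDDU: Ā=87.8493, payoff=6.8693, prob=0.021025
DUDDU: Ā=77.7573, payoff=0.0000, prob=0.021025
UUDDU: Ā=134.1314, payoff=53.1514, prob=0.034404
DDUDU: Ā=69.6837, payoff=0.0000, prob=0.021025
UDUDU: Ā=120.2045, payoff=39.2245, prob=0.034404
DUUDU: Ā=110.1125, payoff=29.1325, prob=0.034404
UUUDU: Ā=189.9440, payoff=108.9640, prob=0.056298
DDDUU: Ā=63.2249, payoff=0.0000, prob=0.021025
UDDUU: Ā=109.0629, payoff=28.0829, prob=0.034404
DUDUU: Ā=98.9709, payoff=17.9909, prob=0.034404
UUDUU: Ā=170.7248, payoff=89.7448, prob=0.056298
DDUUU: Ā=90.8973, payoff=9.9173, prob=0.034404
UDUUU: Ā=156.7978, payoff=75.8178, prob=0.056298
DUUUU: Ā=146.7058, payoff=65.7258, prob=0.056298
UUUUU: Ā=253.0675, payoff=172.0875, prob=0.092124
Price = Σ prob·payoff / R^5 = 59.904207 / 2.100342 = 28.5212

price = 28.5212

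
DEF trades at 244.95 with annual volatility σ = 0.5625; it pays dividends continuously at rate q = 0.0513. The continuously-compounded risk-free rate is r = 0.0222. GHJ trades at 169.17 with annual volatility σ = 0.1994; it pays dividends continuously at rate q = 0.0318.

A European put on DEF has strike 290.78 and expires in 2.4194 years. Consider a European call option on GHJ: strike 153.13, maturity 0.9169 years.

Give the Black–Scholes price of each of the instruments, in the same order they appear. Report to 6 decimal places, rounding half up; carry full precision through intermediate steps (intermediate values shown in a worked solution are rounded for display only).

[DEF put K=290.78]
σ√T = 0.5625·√2.4194 = 0.874936
d₁ = (ln(S/K) + (r−q+σ²/2)T) / (σ√T) = (ln(244.95/290.78) + (0.0222−0.0513+0.5625²/2)·2.4194) / 0.874936 = (-0.171513 + 0.312352) / 0.874936 = 0.160971
d₂ = d₁ − σ√T = 0.160971 − 0.874936 = -0.713965
e^{−rT} = 0.947706
e^{−qT} = 0.883278
N(−d₁) = 0.436058,  N(−d₂) = 0.762376
price = K·e^{−rT}·N(−d₂) − S·e^{−qT}·N(−d₁) = 210.090934 − 94.345093 = 115.745841
[GHJ call K=153.13]
σ√T = 0.1994·√0.9169 = 0.190935
d₁ = (ln(S/K) + (r−q+σ²/2)T) / (σ√T) = (ln(169.17/153.13) + (0.0222−0.0318+0.1994²/2)·0.9169) / 0.190935 = (0.099617 + 0.009426) / 0.190935 = 0.571098
d₂ = d₁ − σ√T = 0.571098 − 0.190935 = 0.380163
e^{−rT} = 0.979851
e^{−qT} = 0.971264
N(d₁) = 0.716033,  N(d₂) = 0.648088
price = S·e^{−qT}·N(d₁) − K·e^{−rT}·N(d₂) = 117.650497 − 97.242020 = 20.408477

price(DEF put K=290.78) = 115.745841
price(GHJ call K=153.13) = 20.408477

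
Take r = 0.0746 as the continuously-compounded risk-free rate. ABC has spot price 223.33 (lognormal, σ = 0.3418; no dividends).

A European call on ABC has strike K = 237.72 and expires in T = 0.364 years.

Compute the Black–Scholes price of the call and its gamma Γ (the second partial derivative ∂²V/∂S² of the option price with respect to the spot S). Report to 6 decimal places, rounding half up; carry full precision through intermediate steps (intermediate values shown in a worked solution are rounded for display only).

price = 14.930711
Γ = 0.008642

σ√T = 0.3418·√0.364 = 0.206216
d₁ = (ln(S/K) + (r+σ²/2)T) / (σ√T) = (ln(223.33/237.72) + (0.0746+0.3418²/2)·0.364) / 0.206216 = (-0.062443 + 0.048417) / 0.206216 = -0.068016
d₂ = d₁ − σ√T = -0.068016 − 0.206216 = -0.274232
e^{−rT} = 0.973211
N(d₁) = 0.472886,  N(d₂) = 0.391953
Call price V = S·N(d₁) − K·e^{−rT}·N(d₂) = 105.609707 − 90.678996 = 14.930711
φ(d₁) = (1/√(2π))·e^{−d₁²/2} = 0.398021
Γ = φ(d₁) / (S·σ·√T) = 0.008642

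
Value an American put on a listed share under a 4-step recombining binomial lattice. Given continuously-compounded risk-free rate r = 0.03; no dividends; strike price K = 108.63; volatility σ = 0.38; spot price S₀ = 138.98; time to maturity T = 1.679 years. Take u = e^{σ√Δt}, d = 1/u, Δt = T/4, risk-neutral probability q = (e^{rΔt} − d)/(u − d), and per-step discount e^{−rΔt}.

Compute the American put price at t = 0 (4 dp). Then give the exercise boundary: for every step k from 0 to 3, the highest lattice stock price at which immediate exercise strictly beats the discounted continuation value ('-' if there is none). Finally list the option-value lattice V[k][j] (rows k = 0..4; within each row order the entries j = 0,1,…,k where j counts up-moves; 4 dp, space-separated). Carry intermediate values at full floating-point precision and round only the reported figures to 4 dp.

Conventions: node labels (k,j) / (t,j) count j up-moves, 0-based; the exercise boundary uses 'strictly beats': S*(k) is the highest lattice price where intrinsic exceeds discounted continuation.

Δt=0.41975  u=1.27915  d=0.78177  q=0.46424  discount=0.98749
step 4 (expiry): payoffs max(K−S,0) = 56.7180 23.6904 0.0000 0.0000 0.0000
step 3: (k=3,j=0): S=66.4032, K−S=42.2268, hold=40.8674 ⇒ V=42.2268 exercise | (k=3,j=1): S=108.6504, K−S=0.0000, hold=12.5336 ⇒ V=12.5336 continue | (k=3,j=2): S=177.7761, K−S=0.0000, hold=0.0000 ⇒ V=0.0000 continue | (k=3,j=3): S=290.8811, K−S=0.0000, hold=0.0000 ⇒ V=0.0000 continue  boundary S*=66.4032
step 2: (k=2,j=0): S=84.9396, K−S=23.6904, hold=28.0862 ⇒ V=28.0862 continue | (k=2,j=1): S=138.9800, K−S=0.0000, hold=6.6310 ⇒ V=6.6310 continue | (k=2,j=2): S=227.4021, K−S=0.0000, hold=0.0000 ⇒ V=0.0000 continue  boundary S*=-
step 1: (k=1,j=0): S=108.6504, K−S=0.0000, hold=17.8990 ⇒ V=17.8990 continue | (k=1,j=1): S=177.7761, K−S=0.0000, hold=3.5082 ⇒ V=3.5082 continue  boundary S*=-
step 0: (k=0,j=0): S=138.9800, K−S=0.0000, hold=11.0779 ⇒ V=11.0779 continue  boundary S*=-

price = 11.0779
boundary = - - - 66.4032
tree:
11.0779
17.8990 3.5082
28.0862 6.6310 0.0000
42.2268 12.5336 0.0000 0.0000
56.7180 23.6904 0.0000 0.0000 0.0000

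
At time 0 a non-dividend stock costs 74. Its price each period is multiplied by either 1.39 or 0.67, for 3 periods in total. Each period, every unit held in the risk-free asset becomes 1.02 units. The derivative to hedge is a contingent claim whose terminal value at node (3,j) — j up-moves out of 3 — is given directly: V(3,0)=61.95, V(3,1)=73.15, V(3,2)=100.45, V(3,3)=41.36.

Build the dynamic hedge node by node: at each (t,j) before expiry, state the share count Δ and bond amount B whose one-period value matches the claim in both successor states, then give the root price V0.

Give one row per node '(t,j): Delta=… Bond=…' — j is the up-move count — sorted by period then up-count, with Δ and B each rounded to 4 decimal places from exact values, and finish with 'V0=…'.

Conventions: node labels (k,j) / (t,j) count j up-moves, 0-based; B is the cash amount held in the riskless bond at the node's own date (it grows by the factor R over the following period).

(0,0): Delta=0.0475 Bond=69.9131
(1,0): Delta=0.5225 Bond=47.7598
(1,1): Delta=-0.1945 Bond=96.2086
(2,0): Delta=0.4683 Bond=50.5174
(2,1): Delta=0.5502 Bond=46.8096
(2,2): Delta=-0.5740 Bond=152.3888
V0=73.4293

The replicating-portfolio and risk-neutral prices coincide; use p* = (1.02−0.67)/(1.39−0.67) = 0.4861 for the latter.
Expiry values: V(3,0)=61.9500, V(3,1)=73.1500, V(3,2)=100.4500, V(3,3)=41.3600
(2,0): S=33.2186. Δ = (V_up−V_dn)/(S_up−S_dn) = (73.1500−61.9500)/(46.1739−22.2565) = 0.4683. V = [p*·73.1500 + (1−p*)·61.9500]/1.02 = 66.0730. B = V − Δ·S = 50.5174.
(2,1): S=68.9162. Δ = (V_up−V_dn)/(S_up−S_dn) = (100.4500−73.1500)/(95.7935−46.1739) = 0.5502. V = [p*·100.4500 + (1−p*)·73.1500]/1.02 = 84.7263. B = V − Δ·S = 46.8096.
(2,2): S=142.9754. Δ = (V_up−V_dn)/(S_up−S_dn) = (41.3600−100.4500)/(198.7358−95.7935) = -0.5740. V = [p*·41.3600 + (1−p*)·100.4500]/1.02 = 70.3193. B = V − Δ·S = 152.3888.
(1,0): S=49.5800. Δ = (V_up−V_dn)/(S_up−S_dn) = (84.7263−66.0730)/(68.9162−33.2186) = 0.5225. V = [p*·84.7263 + (1−p*)·66.0730]/1.02 = 73.6672. B = V − Δ·S = 47.7598.
(1,1): S=102.8600. Δ = (V_up−V_dn)/(S_up−S_dn) = (70.3193−84.7263)/(142.9754−68.9162) = -0.1945. V = [p*·70.3193 + (1−p*)·84.7263]/1.02 = 76.1989. B = V − Δ·S = 96.2086.
(0,0): S=74.0000. Δ = (V_up−V_dn)/(S_up−S_dn) = (76.1989−73.6672)/(102.8600−49.5800) = 0.0475. V = [p*·76.1989 + (1−p*)·73.6672]/1.02 = 73.4293. B = V − Δ·S = 69.9131.
Verification: the root portfolio costs Δ(0,0)·S0 + B(0,0) = 73.4293, matching V0.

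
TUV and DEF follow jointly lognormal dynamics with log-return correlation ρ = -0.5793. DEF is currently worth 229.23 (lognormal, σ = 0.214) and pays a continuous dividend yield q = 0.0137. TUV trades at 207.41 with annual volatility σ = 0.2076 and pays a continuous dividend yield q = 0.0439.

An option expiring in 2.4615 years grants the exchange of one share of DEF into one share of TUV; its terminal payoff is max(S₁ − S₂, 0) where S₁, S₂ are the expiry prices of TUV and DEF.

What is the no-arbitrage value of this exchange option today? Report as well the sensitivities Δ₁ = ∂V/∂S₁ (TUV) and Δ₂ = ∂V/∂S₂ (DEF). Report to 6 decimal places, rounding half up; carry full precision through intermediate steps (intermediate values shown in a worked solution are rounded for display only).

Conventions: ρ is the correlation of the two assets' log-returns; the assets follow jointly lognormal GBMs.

exchange price = 31.396590
Δ1 = 0.447806
Δ2 = -0.268215

σ_eff = √(σ₁² + σ₂² − 2ρσ₁σ₂) = √(0.2076² + 0.214² − 2·-0.5793·0.2076·0.214) = 0.374655
d₁ = (ln(S₁/S₂) + (q₂ − q₁ + σ_eff²/2)T) / (σ_eff√T) = (ln(207.41/229.23) + (0.0137 − 0.0439 + 0.070183)·2.4615) / 0.587802 = -0.002739
d₂ = d₁ − σ_eff√T = -0.002739 − 0.587802 = -0.590541
N(d₁) = 0.498907,  N(d₂) = 0.277414
V = S₁·e^{−q₁T}·N(d₁) − S₂·e^{−q₂T}·N(d₂) = 92.879477 − 61.482887 = 31.396590
Key observation: r never enters — measured in units of DEF, the claim is a call on S₁/S₂ struck at 1, so only the dividend yields and σ_eff matter.
Δ₁ = e^{−q₁T}·N(d₁) = 0.447806;  Δ₂ = −e^{−q₂T}·N(d₂) = -0.268215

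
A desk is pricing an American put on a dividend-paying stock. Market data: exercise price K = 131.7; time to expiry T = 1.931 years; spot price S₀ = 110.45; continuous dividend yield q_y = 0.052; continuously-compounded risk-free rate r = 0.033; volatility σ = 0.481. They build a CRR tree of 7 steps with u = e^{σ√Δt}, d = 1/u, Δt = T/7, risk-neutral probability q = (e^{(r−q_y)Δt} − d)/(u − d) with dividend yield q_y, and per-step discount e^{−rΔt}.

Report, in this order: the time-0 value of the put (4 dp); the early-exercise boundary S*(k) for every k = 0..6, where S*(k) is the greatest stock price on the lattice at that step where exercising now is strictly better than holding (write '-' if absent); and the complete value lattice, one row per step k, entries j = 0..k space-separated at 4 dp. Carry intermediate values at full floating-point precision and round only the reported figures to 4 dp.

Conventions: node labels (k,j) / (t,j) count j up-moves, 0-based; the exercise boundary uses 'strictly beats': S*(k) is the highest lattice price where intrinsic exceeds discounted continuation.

params: Δt=0.27586 u=1.28741 d=0.77675 q=0.42694 e^(-rΔt)=0.99094
t_7 payoffs: 112.8570 100.4692 79.9373 45.9075 0.0000 0.0000 0.0000 0.0000
t_6: node(6,0) S=24.2587 payoff=107.4413 vs cont=106.5933 → 107.4413 [stop]  node(6,1) S=40.2069 payoff=91.4931 vs cont=90.8723 → 91.4931 [stop]  node(6,2) S=66.6397 payoff=65.0603 vs cont=64.8159 → 65.0603 [stop]  node(6,3) S=110.4500 payoff=21.2500 vs cont=26.0694 → 26.0694 [wait]  node(6,4) S=183.0621 payoff=0.0000 vs cont=0.0000 → 0.0000 [wait]  node(6,5) S=303.4110 payoff=0.0000 vs cont=0.0000 → 0.0000 [wait]  node(6,6) S=502.8796 payoff=0.0000 vs cont=0.0000 → 0.0000 [wait]  ⇒ S*(6)=66.6397
t_5: node(5,0) S=31.2308 payoff=100.4692 vs cont=99.7205 → 100.4692 [stop]  node(5,1) S=51.7627 payoff=79.9373 vs cont=79.4811 → 79.9373 [stop]  node(5,2) S=85.7925 payoff=45.9075 vs cont=47.9749 → 47.9749 [wait]  node(5,3) S=142.1943 payoff=0.0000 vs cont=14.8040 → 14.8040 [wait]  node(5,4) S=235.6757 payoff=0.0000 vs cont=0.0000 → 0.0000 [wait]  node(5,5) S=390.6139 payoff=0.0000 vs cont=0.0000 → 0.0000 [wait]  ⇒ S*(5)=51.7627
t_4: node(4,0) S=40.2069 payoff=91.4931 vs cont=90.8723 → 91.4931 [stop]  node(4,1) S=66.6397 payoff=65.0603 vs cont=65.6906 → 65.6906 [wait]  node(4,2) S=110.4500 payoff=21.2500 vs cont=33.5065 → 33.5065 [wait]  node(4,3) S=183.0621 payoff=0.0000 vs cont=8.4067 → 8.4067 [wait]  node(4,4) S=303.4110 payoff=0.0000 vs cont=0.0000 → 0.0000 [wait]  ⇒ S*(4)=40.2069
t_3: node(3,0) S=51.7627 payoff=79.9373 vs cont=79.7477 → 79.9373 [stop]  node(3,1) S=85.7925 payoff=45.9075 vs cont=51.4792 → 51.4792 [wait]  node(3,2) S=142.1943 payoff=0.0000 vs cont=22.5839 → 22.5839 [wait]  node(3,3) S=235.6757 payoff=0.0000 vs cont=4.7739 → 4.7739 [wait]  ⇒ S*(3)=51.7627
t_2: node(2,0) S=66.6397 payoff=65.0603 vs cont=67.1732 → 67.1732 [wait]  node(2,1) S=110.4500 payoff=21.2500 vs cont=38.7879 → 38.7879 [wait]  node(2,2) S=183.0621 payoff=0.0000 vs cont=14.8444 → 14.8444 [wait]  ⇒ S*(2)=-
t_1: node(1,0) S=85.7925 payoff=45.9075 vs cont=54.5555 → 54.5555 [wait]  node(1,1) S=142.1943 payoff=0.0000 vs cont=28.3066 → 28.3066 [wait]  ⇒ S*(1)=-
t_0: node(0,0) S=110.4500 payoff=21.2500 vs cont=42.9560 → 42.9560 [wait]  ⇒ S*(0)=-

price = 42.9560
boundary = - - - 51.7627 40.2069 51.7627 66.6397
tree:
42.9560
54.5555 28.3066
67.1732 38.7879 14.8444
79.9373 51.4792 22.5839 4.7739
91.4931 65.6906 33.5065 8.4067 0.0000
100.4692 79.9373 47.9749 14.8040 0.0000 0.0000
107.4413 91.4931 65.0603 26.0694 0.0000 0.0000 0.0000
112.8570 100.4692 79.9373 45.9075 0.0000 0.0000 0.0000 0.0000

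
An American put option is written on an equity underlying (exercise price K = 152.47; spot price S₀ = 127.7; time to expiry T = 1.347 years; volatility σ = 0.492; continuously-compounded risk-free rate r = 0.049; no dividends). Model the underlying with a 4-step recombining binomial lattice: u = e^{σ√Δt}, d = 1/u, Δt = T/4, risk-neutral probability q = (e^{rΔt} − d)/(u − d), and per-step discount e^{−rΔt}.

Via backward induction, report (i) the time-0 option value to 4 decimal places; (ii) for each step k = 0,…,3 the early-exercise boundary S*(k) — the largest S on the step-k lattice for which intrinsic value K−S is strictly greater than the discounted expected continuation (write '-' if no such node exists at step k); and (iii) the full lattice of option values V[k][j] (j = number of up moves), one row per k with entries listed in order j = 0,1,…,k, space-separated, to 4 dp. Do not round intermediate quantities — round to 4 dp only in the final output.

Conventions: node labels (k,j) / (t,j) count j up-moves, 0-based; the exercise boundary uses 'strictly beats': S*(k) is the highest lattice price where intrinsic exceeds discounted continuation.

params: Δt=0.33675 u=1.33044 d=0.75163 q=0.45785 e^(-rΔt)=0.98363
t_4 payoffs: 111.7121 80.3258 24.7700 0.0000 0.0000
t_3: node(3,0) S=54.2259 payoff=98.2441 vs cont=95.7489 → 98.2441 [stop]  node(3,1) S=95.9834 payoff=56.4866 vs cont=53.9914 → 56.4866 [stop]  node(3,2) S=169.8970 payoff=0.0000 vs cont=13.2093 → 13.2093 [wait]  node(3,3) S=300.7288 payoff=0.0000 vs cont=0.0000 → 0.0000 [wait]  ⇒ S*(3)=95.9834
t_2: node(2,0) S=72.1442 payoff=80.3258 vs cont=77.8306 → 80.3258 [stop]  node(2,1) S=127.7000 payoff=24.7700 vs cont=36.0720 → 36.0720 [wait]  node(2,2) S=226.0374 payoff=0.0000 vs cont=7.0443 → 7.0443 [wait]  ⇒ S*(2)=72.1442
t_1: node(1,0) S=95.9834 payoff=56.4866 vs cont=59.0813 → 59.0813 [wait]  node(1,1) S=169.8970 payoff=0.0000 vs cont=22.4089 → 22.4089 [wait]  ⇒ S*(1)=-
t_0: node(0,0) S=127.7000 payoff=24.7700 vs cont=41.5988 → 41.5988 [wait]  ⇒ S*(0)=-

price = 41.5988
boundary = - - 72.1442 95.9834
tree:
41.5988
59.0813 22.4089
80.3258 36.0720 7.0443
98.2441 56.4866 13.2093 0.0000
111.7121 80.3258 24.7700 0.0000 0.0000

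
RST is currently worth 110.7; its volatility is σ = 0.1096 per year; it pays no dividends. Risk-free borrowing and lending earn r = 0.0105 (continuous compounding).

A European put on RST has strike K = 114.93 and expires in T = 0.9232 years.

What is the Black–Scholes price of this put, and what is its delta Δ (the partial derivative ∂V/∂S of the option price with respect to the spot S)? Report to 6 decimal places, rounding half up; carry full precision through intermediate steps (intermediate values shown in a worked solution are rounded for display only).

price = 6.437931
Δ = -0.583709

σ√T = 0.1096·√0.9232 = 0.105307
d₁ = (ln(S/K) + (r+σ²/2)T) / (σ√T) = (ln(110.7/114.93) + (0.0105+0.1096²/2)·0.9232) / 0.105307 = (-0.037499 + 0.015238) / 0.105307 = -0.211391
d₂ = d₁ − σ√T = -0.211391 − 0.105307 = -0.316698
e^{−rT} = 0.990353
N(−d₁) = 0.583709,  N(−d₂) = 0.624264
Put price V = K·e^{−rT}·N(−d₂) − S·N(−d₁) = 71.054499 − 64.616568 = 6.437931
Δ = −N(−d₁) = -0.583709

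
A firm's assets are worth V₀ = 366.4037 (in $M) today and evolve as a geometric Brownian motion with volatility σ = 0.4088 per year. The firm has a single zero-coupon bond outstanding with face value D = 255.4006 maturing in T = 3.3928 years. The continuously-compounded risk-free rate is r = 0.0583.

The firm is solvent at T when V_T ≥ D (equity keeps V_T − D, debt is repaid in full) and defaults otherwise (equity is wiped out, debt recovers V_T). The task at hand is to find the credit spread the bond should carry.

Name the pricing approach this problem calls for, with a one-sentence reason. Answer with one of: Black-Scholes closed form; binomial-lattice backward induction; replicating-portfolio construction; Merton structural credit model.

framework: Merton structural credit model

Key observation: assets follow a GBM and default happens iff V_T < 255.4006; valuing claims on that split (equity as a call, risky debt as the residual) is the structural model's definition.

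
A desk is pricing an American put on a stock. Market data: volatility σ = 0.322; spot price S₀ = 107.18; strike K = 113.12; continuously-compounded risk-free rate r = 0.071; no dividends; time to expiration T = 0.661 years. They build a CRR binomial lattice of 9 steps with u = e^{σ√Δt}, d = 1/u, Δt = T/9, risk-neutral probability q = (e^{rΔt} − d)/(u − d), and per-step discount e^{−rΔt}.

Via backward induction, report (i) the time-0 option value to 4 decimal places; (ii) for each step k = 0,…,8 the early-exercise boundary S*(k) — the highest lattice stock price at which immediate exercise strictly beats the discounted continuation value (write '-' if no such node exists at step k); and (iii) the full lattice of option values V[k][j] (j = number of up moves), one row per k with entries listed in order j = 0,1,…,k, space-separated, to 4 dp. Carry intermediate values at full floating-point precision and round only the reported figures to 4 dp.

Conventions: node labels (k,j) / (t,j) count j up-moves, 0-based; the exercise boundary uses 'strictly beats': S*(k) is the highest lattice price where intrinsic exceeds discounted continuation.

price = 12.3456
boundary = - - - 82.4933 90.0155 82.4933 90.0155 82.4933 90.0155
tree:
12.3456
17.2577 7.7174
23.3835 11.5052 4.1300
30.6267 16.6123 6.6796 1.7044
37.5202 23.1045 10.4985 3.0514 0.4179
43.8377 30.6267 15.9247 5.3537 0.8540 0.0000
49.6273 37.5202 23.1045 9.1380 1.7453 0.0000 0.0000
54.9330 43.8377 30.6267 14.9902 3.5668 0.0000 0.0000 0.0000
59.7954 49.6273 37.5202 23.1045 7.2892 0.0000 0.0000 0.0000 0.0000
64.2515 54.9330 43.8377 30.6267 14.8965 0.0000 0.0000 0.0000 0.0000 0.0000

Δt=0.07344  u=1.09118  d=0.91644  q=0.50812  discount=0.99480
step 9 (expiry): payoffs max(K−S,0) = 64.2515 54.9330 43.8377 30.6267 14.8965 0.0000 0.0000 0.0000 0.0000 0.0000
step 8: (k=8,j=0): S=53.3246, K−S=59.7954, hold=59.2071 ⇒ V=59.7954 exercise | (k=8,j=1): S=63.4927, K−S=49.6273, hold=49.0389 ⇒ V=49.6273 exercise | (k=8,j=2): S=75.5998, K−S=37.5202, hold=36.9319 ⇒ V=37.5202 exercise | (k=8,j=3): S=90.0155, K−S=23.1045, hold=22.5162 ⇒ V=23.1045 exercise | (k=8,j=4): S=107.1800, K−S=5.9400, hold=7.2892 ⇒ V=7.2892 continue | (k=8,j=5): S=127.6175, K−S=0.0000, hold=0.0000 ⇒ V=0.0000 continue | (k=8,j=6): S=151.9522, K−S=0.0000, hold=0.0000 ⇒ V=0.0000 continue | (k=8,j=7): S=180.9271, K−S=0.0000, hold=0.0000 ⇒ V=0.0000 continue | (k=8,j=8): S=215.4270, K−S=0.0000, hold=0.0000 ⇒ V=0.0000 continue  boundary S*=90.0155
step 7: (k=7,j=0): S=58.1870, K−S=54.9330, hold=54.3447 ⇒ V=54.9330 exercise | (k=7,j=1): S=69.2823, K−S=43.8377, hold=43.2494 ⇒ V=43.8377 exercise | (k=7,j=2): S=82.4933, K−S=30.6267, hold=30.0383 ⇒ V=30.6267 exercise | (k=7,j=3): S=98.2235, K−S=14.8965, hold=14.9902 ⇒ V=14.9902 continue | (k=7,j=4): S=116.9532, K−S=0.0000, hold=3.5668 ⇒ V=3.5668 continue | (k=7,j=5): S=139.2543, K−S=0.0000, hold=0.0000 ⇒ V=0.0000 continue | (k=7,j=6): S=165.8079, K−S=0.0000, hold=0.0000 ⇒ V=0.0000 continue | (k=7,j=7): S=197.4248, K−S=0.0000, hold=0.0000 ⇒ V=0.0000 continue  boundary S*=82.4933
step 6: (k=6,j=0): S=63.4927, K−S=49.6273, hold=49.0389 ⇒ V=49.6273 exercise | (k=6,j=1): S=75.5998, K−S=37.5202, hold=36.9319 ⇒ V=37.5202 exercise | (k=6,j=2): S=90.0155, K−S=23.1045, hold=22.5635 ⇒ V=23.1045 exercise | (k=6,j=3): S=107.1800, K−S=5.9400, hold=9.1380 ⇒ V=9.1380 continue | (k=6,j=4): S=127.6175, K−S=0.0000, hold=1.7453 ⇒ V=1.7453 continue | (k=6,j=5): S=151.9522, K−S=0.0000, hold=0.0000 ⇒ V=0.0000 continue | (k=6,j=6): S=180.9271, K−S=0.0000, hold=0.0000 ⇒ V=0.0000 continue  boundary S*=90.0155
step 5: (k=5,j=0): S=69.2823, K−S=43.8377, hold=43.2494 ⇒ V=43.8377 exercise | (k=5,j=1): S=82.4933, K−S=30.6267, hold=30.0383 ⇒ V=30.6267 exercise | (k=5,j=2): S=98.2235, K−S=14.8965, hold=15.9247 ⇒ V=15.9247 continue | (k=5,j=3): S=116.9532, K−S=0.0000, hold=5.3537 ⇒ V=5.3537 continue | (k=5,j=4): S=139.2543, K−S=0.0000, hold=0.8540 ⇒ V=0.8540 continue | (k=5,j=5): S=165.8079, K−S=0.0000, hold=0.0000 ⇒ V=0.0000 continue  boundary S*=82.4933
step 4: (k=4,j=0): S=75.5998, K−S=37.5202, hold=36.9319 ⇒ V=37.5202 exercise | (k=4,j=1): S=90.0155, K−S=23.1045, hold=23.0359 ⇒ V=23.1045 exercise | (k=4,j=2): S=107.1800, K−S=5.9400, hold=10.4985 ⇒ V=10.4985 continue | (k=4,j=3): S=127.6175, K−S=0.0000, hold=3.0514 ⇒ V=3.0514 continue | (k=4,j=4): S=151.9522, K−S=0.0000, hold=0.4179 ⇒ V=0.4179 continue  boundary S*=90.0155
step 3: (k=3,j=0): S=82.4933, K−S=30.6267, hold=30.0383 ⇒ V=30.6267 exercise | (k=3,j=1): S=98.2235, K−S=14.8965, hold=16.6123 ⇒ V=16.6123 continue | (k=3,j=2): S=116.9532, K−S=0.0000, hold=6.6796 ⇒ V=6.6796 continue | (k=3,j=3): S=139.2543, K−S=0.0000, hold=1.7044 ⇒ V=1.7044 continue  boundary S*=82.4933
step 2: (k=2,j=0): S=90.0155, K−S=23.1045, hold=23.3835 ⇒ V=23.3835 continue | (k=2,j=1): S=107.1800, K−S=5.9400, hold=11.5052 ⇒ V=11.5052 continue | (k=2,j=2): S=127.6175, K−S=0.0000, hold=4.1300 ⇒ V=4.1300 continue  boundary S*=-
step 1: (k=1,j=0): S=98.2235, K−S=14.8965, hold=17.2577 ⇒ V=17.2577 continue | (k=1,j=1): S=116.9532, K−S=0.0000, hold=7.7174 ⇒ V=7.7174 continue  boundary S*=-
step 0: (k=0,j=0): S=107.1800, K−S=5.9400, hold=12.3456 ⇒ V=12.3456 continue  boundary S*=-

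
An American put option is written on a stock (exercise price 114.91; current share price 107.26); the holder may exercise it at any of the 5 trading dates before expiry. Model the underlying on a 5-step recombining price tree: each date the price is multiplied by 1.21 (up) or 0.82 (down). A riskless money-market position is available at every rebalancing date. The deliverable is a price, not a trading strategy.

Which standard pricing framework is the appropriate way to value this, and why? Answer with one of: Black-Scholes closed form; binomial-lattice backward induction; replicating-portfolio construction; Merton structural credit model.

Key observation: with exercise allowed before expiry on a discrete up/down model (5 steps from spot 107.26), the strike-114.91 put's value must be rolled back through the tree testing early exercise at each node.

framework: binomial-lattice backward induction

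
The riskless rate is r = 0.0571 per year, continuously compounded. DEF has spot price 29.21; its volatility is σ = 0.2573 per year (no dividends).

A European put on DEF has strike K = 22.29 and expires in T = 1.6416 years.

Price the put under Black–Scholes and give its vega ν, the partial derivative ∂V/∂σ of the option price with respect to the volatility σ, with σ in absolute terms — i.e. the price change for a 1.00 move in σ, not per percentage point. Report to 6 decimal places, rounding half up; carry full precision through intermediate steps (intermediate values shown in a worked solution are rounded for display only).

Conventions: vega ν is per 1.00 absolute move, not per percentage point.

price = 0.541093
ν = 6.671423

σ√T = 0.2573·√1.6416 = 0.329665
d₁ = (ln(S/K) + (r+σ²/2)T) / (σ√T) = (ln(29.21/22.29) + (0.0571+0.2573²/2)·1.6416) / 0.329665 = (0.270373 + 0.148075) / 0.329665 = 1.269311
d₂ = d₁ − σ√T = 1.269311 − 0.329665 = 0.939645
e^{−rT} = 0.910524
N(−d₁) = 0.102165,  N(−d₂) = 0.173700
Put price V = K·e^{−rT}·N(−d₂) − S·N(−d₁) = 3.525335 − 2.984242 = 0.541093
φ(d₁) = (1/√(2π))·e^{−d₁²/2} = 0.178260
ν = S·φ(d₁)·√T = 6.671423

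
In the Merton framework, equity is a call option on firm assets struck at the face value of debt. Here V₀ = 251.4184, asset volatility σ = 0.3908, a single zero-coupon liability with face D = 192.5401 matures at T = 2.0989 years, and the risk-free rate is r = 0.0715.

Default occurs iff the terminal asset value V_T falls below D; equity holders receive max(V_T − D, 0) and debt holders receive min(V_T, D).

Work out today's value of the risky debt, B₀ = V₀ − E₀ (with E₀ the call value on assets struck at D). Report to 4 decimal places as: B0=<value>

Work the structural quantities from V₀ = 251.4184 against face 192.5401:
d₁ = [ln(V₀/D) + (r + σ²/2)T] / (σ√T)
   = [ln(251.4184/192.5401) + (0.0715 + 0.5·0.3908²)·2.0989] / (0.3908·√2.0989)
   = [0.266814 + 0.310348] / 0.566175 = 1.019407
d₂ = d₁ − σ√T = 1.019407 − 0.566175 = 0.453232
N(d₁) = 0.845995,  N(d₂) = 0.674809,  e^(−rT) = 0.860647
E₀ = V₀·N(d₁) − D·e^(−rT)·N(d₂)
   = 251.4184·0.845995 − 192.5401·0.860647·0.674809 = 100.876782
B₀ = V₀ − E₀ = 251.4184 − 100.876782 = 150.541618

B0=150.5416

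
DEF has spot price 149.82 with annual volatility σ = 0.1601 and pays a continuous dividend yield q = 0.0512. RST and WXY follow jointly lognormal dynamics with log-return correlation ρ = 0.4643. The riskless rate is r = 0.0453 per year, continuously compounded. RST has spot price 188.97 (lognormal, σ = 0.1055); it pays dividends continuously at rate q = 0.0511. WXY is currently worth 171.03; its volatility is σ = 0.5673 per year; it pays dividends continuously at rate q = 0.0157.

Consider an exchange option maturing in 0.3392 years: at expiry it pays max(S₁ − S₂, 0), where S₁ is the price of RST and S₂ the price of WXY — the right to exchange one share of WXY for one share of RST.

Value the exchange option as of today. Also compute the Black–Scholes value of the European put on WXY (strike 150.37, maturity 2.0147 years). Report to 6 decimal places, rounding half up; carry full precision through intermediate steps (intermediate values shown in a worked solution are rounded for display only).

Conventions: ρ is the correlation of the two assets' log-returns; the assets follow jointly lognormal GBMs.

σ_eff = √(σ₁² + σ₂² − 2ρσ₁σ₂) = √(0.1055² + 0.5673² − 2·0.4643·0.1055·0.5673) = 0.526671
d₁ = (ln(S₁/S₂) + (q₂ − q₁ + σ_eff²/2)T) / (σ_eff√T) = (ln(188.97/171.03) + (0.0157 − 0.0511 + 0.138691)·0.3392) / 0.306738 = 0.439416
d₂ = d₁ − σ_eff√T = 0.439416 − 0.306738 = 0.132678
N(d₁) = 0.669820,  N(d₂) = 0.552776
V = S₁·e^{−q₁T}·N(d₁) − S₂·e^{−q₂T}·N(d₂) = 124.400850 − 94.039167 = 30.361683
[vanilla: WXY put K=150.37]
σ√T = 0.5673·√2.0147 = 0.805226
d₁ = (ln(S/K) + (r−q+σ²/2)T) / (σ√T) = (ln(171.03/150.37) + (0.0453−0.0157+0.5673²/2)·2.0147) / 0.805226 = (0.128740 + 0.383830) / 0.805226 = 0.636554
d₂ = d₁ − σ√T = 0.636554 − 0.805226 = -0.168673
e^{−rT} = 0.912775
e^{−qT} = 0.968864
N(−d₁) = 0.262208,  N(−d₂) = 0.566973
price = K·e^{−rT}·N(−d₂) − S·e^{−qT}·N(−d₁) = 77.819280 − 43.449097 = 34.370183

exchange price = 30.361683
price(WXY put K=150.37) = 34.370183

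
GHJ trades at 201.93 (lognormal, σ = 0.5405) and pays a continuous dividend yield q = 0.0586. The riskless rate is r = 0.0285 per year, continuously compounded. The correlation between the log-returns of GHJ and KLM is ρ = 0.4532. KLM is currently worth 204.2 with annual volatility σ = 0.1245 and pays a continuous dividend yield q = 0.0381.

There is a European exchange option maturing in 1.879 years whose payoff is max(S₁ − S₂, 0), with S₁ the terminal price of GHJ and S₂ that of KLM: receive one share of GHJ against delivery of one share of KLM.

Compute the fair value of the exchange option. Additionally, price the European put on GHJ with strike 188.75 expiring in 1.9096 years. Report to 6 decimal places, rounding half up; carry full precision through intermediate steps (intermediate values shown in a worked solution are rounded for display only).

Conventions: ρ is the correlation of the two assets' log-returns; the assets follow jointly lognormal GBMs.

σ_eff = √(σ₁² + σ₂² − 2ρσ₁σ₂) = √(0.5405² + 0.1245² − 2·0.4532·0.5405·0.1245) = 0.496635
d₁ = (ln(S₁/S₂) + (q₂ − q₁ + σ_eff²/2)T) / (σ_eff√T) = (ln(201.93/204.2) + (0.0381 − 0.0586 + 0.123323)·1.879) / 0.680771 = 0.267383
d₂ = d₁ − σ_eff√T = 0.267383 − 0.680771 = -0.413389
N(d₁) = 0.605413,  N(d₂) = 0.339661
V = S₁·e^{−q₁T}·N(d₁) − S₂·e^{−q₂T}·N(d₂) = 109.504628 − 64.566956 = 44.937672
[vanilla: GHJ put K=188.75]
σ√T = 0.5405·√1.9096 = 0.746908
d₁ = (ln(S/K) + (r−q+σ²/2)T) / (σ√T) = (ln(201.93/188.75) + (0.0285−0.0586+0.5405²/2)·1.9096) / 0.746908 = (0.067498 + 0.221457) / 0.746908 = 0.386867
d₂ = d₁ − σ√T = 0.386867 − 0.746908 = -0.360040
e^{−rT} = 0.947031
e^{−qT} = 0.894131
N(−d₁) = 0.349427,  N(−d₂) = 0.640591
price = K·e^{−rT}·N(−d₂) − S·e^{−qT}·N(−d₁) = 114.507052 − 63.089756 = 51.417296

exchange price = 44.937672
price(GHJ put K=188.75) = 51.417296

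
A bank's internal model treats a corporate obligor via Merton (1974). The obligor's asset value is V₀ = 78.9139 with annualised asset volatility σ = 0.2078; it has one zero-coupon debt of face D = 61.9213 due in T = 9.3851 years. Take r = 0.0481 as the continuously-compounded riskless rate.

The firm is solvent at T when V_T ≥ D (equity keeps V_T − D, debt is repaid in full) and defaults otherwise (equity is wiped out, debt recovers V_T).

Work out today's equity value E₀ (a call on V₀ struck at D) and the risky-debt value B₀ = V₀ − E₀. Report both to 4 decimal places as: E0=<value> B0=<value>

E0=41.8916 B0=37.0223

Work the structural quantities from V₀ = 78.9139 against face 61.9213:
d₁ = [ln(V₀/D) + (r + σ²/2)T] / (σ√T)
   = [ln(78.9139/61.9213) + (0.0481 + 0.5·0.2078²)·9.3851] / (0.2078·√9.3851)
   = [0.242493 + 0.654052] / 0.636598 = 1.408338
d₂ = d₁ − σ√T = 1.408338 − 0.636598 = 0.771741
N(d₁) = 0.920485,  N(d₂) = 0.779866,  e^(−rT) = 0.636721
E₀ = V₀·N(d₁) − D·e^(−rT)·N(d₂)
   = 78.9139·0.920485 − 61.9213·0.636721·0.779866 = 41.891554
B₀ = V₀ − E₀ = 78.9139 − 41.891554 = 37.022346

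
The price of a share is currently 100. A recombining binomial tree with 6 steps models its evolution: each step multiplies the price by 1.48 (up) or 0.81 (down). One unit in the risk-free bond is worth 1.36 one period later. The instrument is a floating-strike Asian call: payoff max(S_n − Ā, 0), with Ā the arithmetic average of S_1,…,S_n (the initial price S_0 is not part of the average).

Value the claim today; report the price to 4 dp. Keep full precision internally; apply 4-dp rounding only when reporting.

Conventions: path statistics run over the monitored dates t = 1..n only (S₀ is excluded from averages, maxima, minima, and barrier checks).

Under the martingale measure an up-move has probability p* = 0.8209; value the claim as the probability-weighted average of per-path payoffs, discounted 6 periods at R = 1.36.
Enumerate all 2^6 = 64 price paths (U = up ×1.48, D = down ×0.81); each path with k up-moves has probability p*^k·(1−p*)^(6−k).
DDDDDD: Ā=50.9853, payoff=0.0000, prob=0.000033
UDDDDD: Ā=93.1583, payoff=0.0000, prob=0.000151
DUDDDD: Ā=81.9916, payoff=0.0000, prob=0.000151
UUDDDD: Ā=149.8118, payoff=0.0000, prob=0.000693
DDUDDD: Ā=72.9466, payoff=0.0000, prob=0.000151
UDUDDD: Ā=133.2852, payoff=0.0000, prob=0.000693
DUUDDD: Ā=122.1185, payoff=0.0000, prob=0.000693
UUUDDD: Ā=223.1301, payoff=0.0000, prob=0.003178
DDDUDD: Ā=65.6202, payoff=0.0000, prob=0.000151
UDDUDD: Ā=119.8986, payoff=0.0000, prob=0.000693
DUDUDD: Ā=108.7319, payoff=0.0000, prob=0.000693
UUDUDD: Ā=198.6706, payoff=0.0000, prob=0.003178
DDUUDD: Ā=99.6869, payoff=0.0000, prob=0.000693
UDUUDD: Ā=182.1439, payoff=0.0000, prob=0.003178
DUUUDD: Ā=170.9773, payoff=1.3048, prob=0.003178
UUUUDD: Ā=312.4029, payoff=2.3842, prob=0.014567
DDDDUD: Ā=59.6857, payoff=0.0000, prob=0.000151
UDDDUD: Ā=109.0554, payoff=0.0000, prob=0.000693
DUDDUD: Ā=97.8887, payoff=0.0000, prob=0.000693
UUDDUD: Ā=178.8584, payoff=0.0000, prob=0.003178
DDUDUD: Ā=88.8437, payoff=5.4458, prob=0.000693
UDUDUD: Ā=162.3318, payoff=9.9503, prob=0.003178
DUUDUD: Ā=151.1651, payoff=21.1170, prob=0.003178
UUUDUD: Ā=276.2029, payoff=38.5842, prob=0.014567
DDDUUD: Ā=81.5173, payoff=12.7722, prob=0.000693
UDDUUD: Ā=148.9452, payoff=23.3369, prob=0.003178
DUDUUD: Ā=137.7785, payoff=34.5036, prob=0.003178
UUDUUD: Ā=251.7434, payoff=63.0436, prob=0.014567
DDUUUD: Ā=128.7335, payoff=43.5486, prob=0.003178
UDUUUD: Ā=235.2168, payoff=79.5703, prob=0.014567
DUUUUD: Ā=224.0501, payoff=90.7370, prob=0.014567
UUUUUD: Ā=409.3755, payoff=165.7910, prob=0.066765
DDDDDU: Ā=54.8788, payoff=0.0000, prob=0.000151
UDDDDU: Ā=100.2725, payoff=0.0000, prob=0.000693
DUDDDU: Ā=89.1058, payoff=5.1837, prob=0.000693
UUDDDU: Ā=162.8106, payoff=9.4715, prob=0.003178
DDUDDU: Ā=80.0608, payoff=14.2287, prob=0.000693
UDUDDU: Ā=146.2839, payoff=25.9982, prob=0.003178
DUUDDU: Ā=135.1172, payoff=37.1649, prob=0.003178
UUUDDU: Ā=246.8809, payoff=67.9062, prob=0.014567
DDDUDU: Ā=72.7343, payoff=21.5552, prob=0.000693
UDDUDU: Ā=132.8973, payoff=39.3848, prob=0.003178
DUDUDU: Ā=121.7306, payoff=50.5515, prob=0.003178
UUDUDU: Ā=222.4214, payoff=92.3656, prob=0.014567
DDUUDU: Ā=112.6856, payoff=59.5965, prob=0.003178
UDUUDU: Ā=205.8948, payoff=108.8923, prob=0.014567
DUUUDU: Ā=194.7281, payoff=120.0590, prob=0.014567
UUUUDU: Ā=355.7995, payoff=219.3670, prob=0.066765
DDDDUU: Ā=66.7999, payoff=27.4896, prob=0.000693
UDDDUU: Ā=122.0542, payoff=50.2279, prob=0.003178
DUDDUU: Ā=110.8875, payoff=61.3946, prob=0.003178
UUDDUU: Ā=202.6093, payoff=112.1778, prob=0.014567
DDUDUU: Ā=101.8425, payoff=70.4396, prob=0.003178
UDUDUU: Ā=186.0826, payoff=128.7045, prob=0.014567
DUUDUU: Ā=174.9159, payoff=139.8711, prob=0.014567
UUUDUU: Ā=319.5995, payoff=255.5670, prob=0.066765
DDDUUU: Ā=94.5161, payoff=77.7661, prob=0.003178
UDDUUU: Ā=172.6960, payoff=142.0911, prob=0.014567
DUDUUU: Ā=161.5293, payoff=153.2577, prob=0.014567
UUDUUU: Ā=295.1400, payoff=280.0265, prob=0.066765
DDUUUU: Ā=152.4843, payoff=162.3027, prob=0.014567
UDUUUU: Ā=278.6133, payoff=296.5532, prob=0.066765
DUUUUU: Ā=267.4467, payoff=307.7198, prob=0.066765
UUUUUU: Ā=488.6680, payoff=562.2535, prob=0.306004
Price = Σ prob·payoff / R^6 = 297.765172 / 6.327519 = 47.0588

price = 47.0588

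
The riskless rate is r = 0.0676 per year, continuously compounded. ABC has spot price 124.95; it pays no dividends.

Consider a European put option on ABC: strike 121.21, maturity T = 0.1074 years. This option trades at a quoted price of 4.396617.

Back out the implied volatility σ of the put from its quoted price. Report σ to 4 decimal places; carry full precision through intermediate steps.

At σ = 0.4022 the Black–Scholes value reproduces the quote:
σ√T = 0.4022·√0.1074 = 0.131809
d₁ = (ln(S/K) + (r+σ²/2)T) / (σ√T) = (ln(124.95/121.21) + (0.0676+0.4022²/2)·0.1074) / 0.131809 = (0.030389 + 0.015947) / 0.131809 = 0.351540
d₂ = d₁ − σ√T = 0.351540 − 0.131809 = 0.219732
e^{−rT} = 0.992766
N(−d₁) = 0.362592,  N(−d₂) = 0.413040
V = K·e^{−rT}·N(−d₂) − S·N(−d₁) = 49.702425 − 45.305808 = 4.396617 (equal to the quote); since ∂V/∂σ > 0 for all σ, the implied volatility is unique

sigma = 0.4022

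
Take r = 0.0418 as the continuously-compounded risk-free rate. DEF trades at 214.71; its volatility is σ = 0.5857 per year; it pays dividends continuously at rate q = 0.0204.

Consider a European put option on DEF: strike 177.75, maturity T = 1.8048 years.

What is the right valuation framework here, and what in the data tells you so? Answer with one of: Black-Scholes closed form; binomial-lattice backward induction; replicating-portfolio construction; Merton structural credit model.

framework: Black-Scholes closed form

Key observation: a European claim on DEF (strike 177.75) — a lognormal (GBM) underlying with constant rate and volatility — has an exact closed-form value; no lattice or capital structure is involved.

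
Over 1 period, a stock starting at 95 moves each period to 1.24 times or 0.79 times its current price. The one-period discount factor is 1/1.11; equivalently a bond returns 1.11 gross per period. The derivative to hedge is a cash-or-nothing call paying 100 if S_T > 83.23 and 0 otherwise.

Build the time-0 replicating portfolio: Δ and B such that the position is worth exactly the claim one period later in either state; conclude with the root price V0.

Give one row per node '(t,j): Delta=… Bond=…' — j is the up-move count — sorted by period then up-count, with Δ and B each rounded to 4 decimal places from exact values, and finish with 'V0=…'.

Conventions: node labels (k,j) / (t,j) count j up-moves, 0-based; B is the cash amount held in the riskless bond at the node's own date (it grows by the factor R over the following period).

The replicating-portfolio and risk-neutral prices coincide; use p* = (1.11−0.79)/(1.24−0.79) = 0.7111 for the latter.
Terminal payoffs: V(1,0)=0.0000, V(1,1)=100.0000
  t=0,j=0: stock 95.0000 → up 117.8000 (V=100.0000), down 75.0500 (V=0.0000). Price 64.0641; hedge Δ=2.3392, bond B=-158.1582.
As a check, the time-0 holding Δ(0,0)·S0 + B(0,0) comes to 64.0641 — exactly V0.

(0,0): Delta=2.3392 Bond=-158.1582
V0=64.0641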